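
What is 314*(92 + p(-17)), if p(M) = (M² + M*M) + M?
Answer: 205042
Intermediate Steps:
p(M) = M + 2*M² (p(M) = (M² + M²) + M = 2*M² + M = M + 2*M²)
314*(92 + p(-17)) = 314*(92 - 17*(1 + 2*(-17))) = 314*(92 - 17*(1 - 34)) = 314*(92 - 17*(-33)) = 314*(92 + 561) = 314*653 = 205042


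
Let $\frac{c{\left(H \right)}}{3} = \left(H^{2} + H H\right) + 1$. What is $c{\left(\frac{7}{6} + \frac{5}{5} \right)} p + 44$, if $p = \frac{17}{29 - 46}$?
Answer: $\frac{77}{6} \approx 12.833$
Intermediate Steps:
$p = -1$ ($p = \frac{17}{29 - 46} = \frac{17}{-17} = 17 \left(- \frac{1}{17}\right) = -1$)
$c{\left(H \right)} = 3 + 6 H^{2}$ ($c{\left(H \right)} = 3 \left(\left(H^{2} + H H\right) + 1\right) = 3 \left(\left(H^{2} + H^{2}\right) + 1\right) = 3 \left(2 H^{2} + 1\right) = 3 \left(1 + 2 H^{2}\right) = 3 + 6 H^{2}$)
$c{\left(\frac{7}{6} + \frac{5}{5} \right)} p + 44 = \left(3 + 6 \left(\frac{7}{6} + \frac{5}{5}\right)^{2}\right) \left(-1\right) + 44 = \left(3 + 6 \left(7 \cdot \frac{1}{6} + 5 \cdot \frac{1}{5}\right)^{2}\right) \left(-1\right) + 44 = \left(3 + 6 \left(\frac{7}{6} + 1\right)^{2}\right) \left(-1\right) + 44 = \left(3 + 6 \left(\frac{13}{6}\right)^{2}\right) \left(-1\right) + 44 = \left(3 + 6 \cdot \frac{169}{36}\right) \left(-1\right) + 44 = \left(3 + \frac{169}{6}\right) \left(-1\right) + 44 = \frac{187}{6} \left(-1\right) + 44 = - \frac{187}{6} + 44 = \frac{77}{6}$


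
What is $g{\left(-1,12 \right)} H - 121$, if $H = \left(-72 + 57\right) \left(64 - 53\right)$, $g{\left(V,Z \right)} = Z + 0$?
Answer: $-2101$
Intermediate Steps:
$g{\left(V,Z \right)} = Z$
$H = -165$ ($H = \left(-15\right) 11 = -165$)
$g{\left(-1,12 \right)} H - 121 = 12 \left(-165\right) - 121 = -1980 - 121 = -2101$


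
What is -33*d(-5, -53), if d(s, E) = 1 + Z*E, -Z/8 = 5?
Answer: -69993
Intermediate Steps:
Z = -40 (Z = -8*5 = -40)
d(s, E) = 1 - 40*E
-33*d(-5, -53) = -33*(1 - 40*(-53)) = -33*(1 + 2120) = -33*2121 = -69993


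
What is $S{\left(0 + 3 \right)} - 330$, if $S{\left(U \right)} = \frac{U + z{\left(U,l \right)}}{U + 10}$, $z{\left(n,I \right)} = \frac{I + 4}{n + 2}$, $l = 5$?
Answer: $- \frac{21426}{65} \approx -329.63$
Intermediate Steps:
$z{\left(n,I \right)} = \frac{4 + I}{2 + n}$
$S{\left(U \right)} = \frac{U + \frac{9}{2 + U}}{10 + U}$ ($S{\left(U \right)} = \frac{U + \frac{4 + 5}{2 + U}}{U + 10} = \frac{U + \frac{1}{2 + U} 9}{10 + U} = \frac{U + \frac{9}{2 + U}}{10 + U}$)
$S{\left(0 + 3 \right)} - 330 = \frac{9 + \left(0 + 3\right) \left(2 + \left(0 + 3\right)\right)}{\left(2 + \left(0 + 3\right)\right) \left(10 + \left(0 + 3\right)\right)} - 330 = \frac{9 + 3 \left(2 + 3\right)}{\left(2 + 3\right) \left(10 + 3\right)} - 330 = \frac{9 + 3 \cdot 5}{5 \cdot 13} - 330 = \frac{1}{5} \cdot \frac{1}{13} \left(9 + 15\right) - 330 = \frac{1}{5} \cdot \frac{1}{13} \cdot 24 - 330 = \frac{24}{65} - 330 = - \frac{21426}{65}$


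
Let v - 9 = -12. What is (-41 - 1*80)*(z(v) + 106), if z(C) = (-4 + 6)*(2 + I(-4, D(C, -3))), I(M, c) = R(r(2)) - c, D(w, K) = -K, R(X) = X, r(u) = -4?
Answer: -11616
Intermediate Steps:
v = -3 (v = 9 - 12 = -3)
I(M, c) = -4 - c
z(C) = -10 (z(C) = (-4 + 6)*(2 + (-4 - (-1)*(-3))) = 2*(2 + (-4 - 1*3)) = 2*(2 + (-4 - 3)) = 2*(2 - 7) = 2*(-5) = -10)
(-41 - 1*80)*(z(v) + 106) = (-41 - 1*80)*(-10 + 106) = (-41 - 80)*96 = -121*96 = -11616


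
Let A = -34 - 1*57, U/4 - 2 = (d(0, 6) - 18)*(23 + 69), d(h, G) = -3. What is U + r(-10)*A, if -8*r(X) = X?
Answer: -31335/4 ≈ -7833.8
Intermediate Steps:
r(X) = -X/8
U = -7720 (U = 8 + 4*((-3 - 18)*(23 + 69)) = 8 + 4*(-21*92) = 8 + 4*(-1932) = 8 - 7728 = -7720)
A = -91 (A = -34 - 57 = -91)
U + r(-10)*A = -7720 - ⅛*(-10)*(-91) = -7720 + (5/4)*(-91) = -7720 - 455/4 = -31335/4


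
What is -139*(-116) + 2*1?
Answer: 16126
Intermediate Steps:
-139*(-116) + 2*1 = 16124 + 2 = 16126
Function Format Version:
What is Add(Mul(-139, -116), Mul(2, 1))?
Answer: 16126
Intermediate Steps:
Add(Mul(-139, -116), Mul(2, 1)) = Add(16124, 2) = 16126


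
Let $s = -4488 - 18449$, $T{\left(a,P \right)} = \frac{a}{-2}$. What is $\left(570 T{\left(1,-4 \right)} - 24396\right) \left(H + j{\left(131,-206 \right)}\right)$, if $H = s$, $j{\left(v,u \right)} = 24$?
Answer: $565515753$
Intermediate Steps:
$T{\left(a,P \right)} = - \frac{a}{2}$ ($T{\left(a,P \right)} = a \left(- \frac{1}{2}\right) = - \frac{a}{2}$)
$s = -22937$ ($s = -4488 - 18449 = -22937$)
$H = -22937$
$\left(570 T{\left(1,-4 \right)} - 24396\right) \left(H + j{\left(131,-206 \right)}\right) = \left(570 \left(\left(- \frac{1}{2}\right) 1\right) - 24396\right) \left(-22937 + 24\right) = \left(570 \left(- \frac{1}{2}\right) - 24396\right) \left(-22913\right) = \left(-285 - 24396\right) \left(-22913\right) = \left(-24681\right) \left(-22913\right) = 565515753$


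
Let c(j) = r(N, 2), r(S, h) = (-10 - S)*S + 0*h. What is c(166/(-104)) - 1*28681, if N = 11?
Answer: -28912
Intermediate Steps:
r(S, h) = S*(-10 - S) (r(S, h) = S*(-10 - S) + 0 = S*(-10 - S))
c(j) = -231 (c(j) = -1*11*(10 + 11) = -1*11*21 = -231)
c(166/(-104)) - 1*28681 = -231 - 1*28681 = -231 - 28681 = -28912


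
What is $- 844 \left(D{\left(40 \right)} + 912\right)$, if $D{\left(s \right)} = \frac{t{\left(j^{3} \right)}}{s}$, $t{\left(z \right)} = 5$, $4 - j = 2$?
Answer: $- \frac{1539667}{2} \approx -7.6983 \cdot 10^{5}$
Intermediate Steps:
$j = 2$ ($j = 4 - 2 = 2$)
$D{\left(s \right)} = \frac{5}{s}$
$- 844 \left(D{\left(40 \right)} + 912\right) = - 844 \left(\frac{5}{40} + 912\right) = - 844 \left(5 \cdot \frac{1}{40} + 912\right) = - 844 \left(\frac{1}{8} + 912\right) = \left(-844\right) \frac{7297}{8} = - \frac{1539667}{2}$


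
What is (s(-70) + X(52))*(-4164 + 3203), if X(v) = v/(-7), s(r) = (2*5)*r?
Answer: 4758872/7 ≈ 6.7984e+5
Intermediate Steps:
s(r) = 10*r
X(v) = -v/7 (X(v) = v*(-1/7) = -v/7)
(s(-70) + X(52))*(-4164 + 3203) = (10*(-70) - 1/7*52)*(-4164 + 3203) = (-700 - 52/7)*(-961) = -4952/7*(-961) = 4758872/7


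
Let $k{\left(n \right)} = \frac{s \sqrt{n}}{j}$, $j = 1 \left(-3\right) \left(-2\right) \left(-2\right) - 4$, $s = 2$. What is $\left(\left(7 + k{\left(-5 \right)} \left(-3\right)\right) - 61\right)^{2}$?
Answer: $\frac{186579}{64} - \frac{81 i \sqrt{5}}{2} \approx 2915.3 - 90.561 i$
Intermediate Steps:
$j = -16$ ($j = 1 \cdot 6 \left(-2\right) - 4 = 1 \left(-12\right) - 4 = -12 - 4 = -16$)
$k{\left(n \right)} = - \frac{\sqrt{n}}{8}$ ($k{\left(n \right)} = \frac{2 \sqrt{n}}{-16} = 2 \sqrt{n} \left(- \frac{1}{16}\right) = - \frac{\sqrt{n}}{8}$)
$\left(\left(7 + k{\left(-5 \right)} \left(-3\right)\right) - 61\right)^{2} = \left(\left(7 + - \frac{\sqrt{-5}}{8} \left(-3\right)\right) - 61\right)^{2} = \left(\left(7 + - \frac{i \sqrt{5}}{8} \left(-3\right)\right) - 61\right)^{2} = \left(\left(7 + \frac{3 i \sqrt{5}}{8}\right) - 61\right)^{2} = \left(-54 + \frac{3 i \sqrt{5}}{8}\right)^{2}$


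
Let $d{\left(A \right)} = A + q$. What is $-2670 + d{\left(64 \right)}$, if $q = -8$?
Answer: $-2614$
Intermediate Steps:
$d{\left(A \right)} = -8 + A$ ($d{\left(A \right)} = A - 8 = -8 + A$)
$-2670 + d{\left(64 \right)} = -2670 + \left(-8 + 64\right) = -2670 + 56 = -2614$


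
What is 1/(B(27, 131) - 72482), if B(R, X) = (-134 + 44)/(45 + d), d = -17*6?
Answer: -19/1377128 ≈ -1.3797e-5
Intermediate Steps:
d = -102
B(R, X) = 30/19 (B(R, X) = (-134 + 44)/(45 - 102) = -90/(-57) = -90*(-1/57) = 30/19)
1/(B(27, 131) - 72482) = 1/(30/19 - 72482) = 1/(-1377128/19) = -19/1377128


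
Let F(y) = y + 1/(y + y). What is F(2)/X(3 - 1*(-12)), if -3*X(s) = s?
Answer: -9/20 ≈ -0.45000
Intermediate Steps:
X(s) = -s/3
F(y) = y + 1/(2*y)
F(2)/X(3 - 1*(-12)) = (2 + (½)/2)/((-(3 - 1*(-12))/3)) = (2 + (½)*(½))/((-(3 + 12)/3)) = (2 + ¼)/((-⅓*15)) = (9/4)/(-5) = (9/4)*(-⅕) = -9/20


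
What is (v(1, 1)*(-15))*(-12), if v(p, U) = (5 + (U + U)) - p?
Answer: 1080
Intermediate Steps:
v(p, U) = 5 - p + 2*U (v(p, U) = (5 + 2*U) - p = 5 - p + 2*U)
(v(1, 1)*(-15))*(-12) = ((5 - 1*1 + 2*1)*(-15))*(-12) = ((5 - 1 + 2)*(-15))*(-12) = (6*(-15))*(-12) = -90*(-12) = 1080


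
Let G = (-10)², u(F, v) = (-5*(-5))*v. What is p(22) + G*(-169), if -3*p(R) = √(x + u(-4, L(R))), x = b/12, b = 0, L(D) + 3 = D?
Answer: -16900 - 5*√19/3 ≈ -16907.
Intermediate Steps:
L(D) = -3 + D
x = 0 (x = 0/12 = 0*(1/12) = 0)
u(F, v) = 25*v
p(R) = -√(-75 + 25*R)/3 (p(R) = -√(0 + 25*(-3 + R))/3 = -√(0 + (-75 + 25*R))/3 = -√(-75 + 25*R)/3)
G = 100
p(22) + G*(-169) = -5*√(-3 + 22)/3 + 100*(-169) = -5*√19/3 - 16900 = -16900 - 5*√19/3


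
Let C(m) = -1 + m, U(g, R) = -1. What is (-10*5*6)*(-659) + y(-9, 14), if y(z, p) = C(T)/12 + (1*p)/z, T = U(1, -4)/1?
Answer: 3558569/18 ≈ 1.9770e+5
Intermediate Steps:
T = -1 (T = -1/1 = -1*1 = -1)
y(z, p) = -1/6 + p/z (y(z, p) = (-1 - 1)/12 + (1*p)/z = -2*1/12 + p/z = -1/6 + p/z)
(-10*5*6)*(-659) + y(-9, 14) = (-10*5*6)*(-659) + (14 - 1/6*(-9))/(-9) = -50*6*(-659) - (14 + 3/2)/9 = -300*(-659) - 1/9*31/2 = 197700 - 31/18 = 3558569/18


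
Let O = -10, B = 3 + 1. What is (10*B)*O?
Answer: -400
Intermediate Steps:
B = 4
(10*B)*O = (10*4)*(-10) = 40*(-10) = -400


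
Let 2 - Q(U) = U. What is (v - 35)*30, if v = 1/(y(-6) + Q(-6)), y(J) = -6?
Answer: -1035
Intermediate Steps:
Q(U) = 2 - U
v = 1/2 (v = 1/(-6 + (2 - 1*(-6))) = 1/(-6 + (2 + 6)) = 1/(-6 + 8) = 1/2 ≈ 0.50000)
(v - 35)*30 = (1/2 - 35)*30 = -69/2*30 = -1035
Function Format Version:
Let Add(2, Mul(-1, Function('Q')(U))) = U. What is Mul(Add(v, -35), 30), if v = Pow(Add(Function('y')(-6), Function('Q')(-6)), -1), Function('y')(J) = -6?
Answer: -1035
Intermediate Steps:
Function('Q')(U) = Add(2, Mul(-1, U))
v = Rational(1, 2) (v = Pow(Add(-6, Add(2, Mul(-1, -6))), -1) = Pow(Add(-6, Add(2, 6)), -1) = Pow(Add(-6, 8), -1) = Pow(2, -1) = Rational(1, 2) ≈ 0.50000)
Mul(Add(v, -35), 30) = Mul(Add(Rational(1, 2), -35), 30) = Mul(Rational(-69, 2), 30) = -1035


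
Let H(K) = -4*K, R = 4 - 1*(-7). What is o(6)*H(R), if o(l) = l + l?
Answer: -528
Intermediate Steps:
o(l) = 2*l
R = 11 (R = 4 + 7 = 11)
o(6)*H(R) = (2*6)*(-4*11) = 12*(-44) = -528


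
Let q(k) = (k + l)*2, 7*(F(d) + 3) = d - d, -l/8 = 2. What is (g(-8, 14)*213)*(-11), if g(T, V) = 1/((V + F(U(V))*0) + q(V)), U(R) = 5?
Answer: -2343/10 ≈ -234.30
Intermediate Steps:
l = -16 (l = -8*2 = -16)
F(d) = -3 (F(d) = -3 + (d - d)/7 = -3 + (1/7)*0 = -3 + 0 = -3)
q(k) = -32 + 2*k (q(k) = (k - 16)*2 = (-16 + k)*2 = -32 + 2*k)
g(T, V) = 1/(-32 + 3*V) (g(T, V) = 1/((V - 3*0) + (-32 + 2*V)) = 1/((V + 0) + (-32 + 2*V)) = 1/(V + (-32 + 2*V)) = 1/(-32 + 3*V))
(g(-8, 14)*213)*(-11) = (213/(-32 + 3*14))*(-11) = (213/(-32 + 42))*(-11) = (213/10)*(-11) = -2343/10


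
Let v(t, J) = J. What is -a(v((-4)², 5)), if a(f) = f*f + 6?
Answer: -31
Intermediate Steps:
a(f) = 6 + f² (a(f) = f² + 6 = 6 + f²)
-a(v((-4)², 5)) = -(6 + 5²) = -(6 + 25) = -1*31 = -31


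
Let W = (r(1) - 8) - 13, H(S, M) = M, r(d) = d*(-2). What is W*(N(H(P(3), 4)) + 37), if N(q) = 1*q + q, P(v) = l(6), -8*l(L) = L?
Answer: -1035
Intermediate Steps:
l(L) = -L/8
P(v) = -¾ (P(v) = -⅛*6 = -¾)
r(d) = -2*d
W = -23 (W = (-2*1 - 8) - 13 = (-2 - 8) - 13 = -10 - 13 = -23)
N(q) = 2*q (N(q) = q + q = 2*q)
W*(N(H(P(3), 4)) + 37) = -23*(2*4 + 37) = -23*(8 + 37) = -23*45 = -1035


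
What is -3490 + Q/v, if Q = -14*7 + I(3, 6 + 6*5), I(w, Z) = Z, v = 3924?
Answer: -6847411/1962 ≈ -3490.0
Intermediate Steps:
Q = -62 (Q = -14*7 + (6 + 6*5) = -98 + (6 + 30) = -98 + 36 = -62)
-3490 + Q/v = -3490 - 62/3924 = -3490 - 62*1/3924 = -3490 - 31/1962 = -6847411/1962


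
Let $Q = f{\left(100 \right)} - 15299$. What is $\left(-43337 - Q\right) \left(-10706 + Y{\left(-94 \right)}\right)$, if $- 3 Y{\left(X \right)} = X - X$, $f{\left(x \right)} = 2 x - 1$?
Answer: $302305322$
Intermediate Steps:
$f{\left(x \right)} = -1 + 2 x$
$Y{\left(X \right)} = 0$ ($Y{\left(X \right)} = - \frac{X - X}{3} = \left(- \frac{1}{3}\right) 0 = 0$)
$Q = -15100$ ($Q = \left(-1 + 2 \cdot 100\right) - 15299 = \left(-1 + 200\right) - 15299 = 199 - 15299 = -15100$)
$\left(-43337 - Q\right) \left(-10706 + Y{\left(-94 \right)}\right) = \left(-43337 - -15100\right) \left(-10706 + 0\right) = \left(-43337 + 15100\right) \left(-10706\right) = \left(-28237\right) \left(-10706\right) = 302305322$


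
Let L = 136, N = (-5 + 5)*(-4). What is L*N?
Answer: 0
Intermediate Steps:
N = 0 (N = 0*(-4) = 0)
L*N = 136*0 = 0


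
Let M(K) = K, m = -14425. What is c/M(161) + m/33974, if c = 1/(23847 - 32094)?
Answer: -19153072949/45109556058 ≈ -0.42459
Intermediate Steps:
c = -1/8247 (c = 1/(-8247) = -1/8247 ≈ -0.00012126)
c/M(161) + m/33974 = -1/8247/161 - 14425/33974 = -1/8247*1/161 - 14425*1/33974 = -1/1327767 - 14425/33974 = -19153072949/45109556058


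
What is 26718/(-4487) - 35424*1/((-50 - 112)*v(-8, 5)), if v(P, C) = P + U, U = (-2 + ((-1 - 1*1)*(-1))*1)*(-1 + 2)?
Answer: -448088/13461 ≈ -33.288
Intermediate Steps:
U = 0 (U = (-2 + ((-1 - 1)*(-1))*1)*1 = (-2 - 2*(-1)*1)*1 = (-2 + 2*1)*1 = (-2 + 2)*1 = 0*1 = 0)
v(P, C) = P (v(P, C) = P + 0 = P)
26718/(-4487) - 35424*1/((-50 - 112)*v(-8, 5)) = 26718/(-4487) - 35424*(-1/(8*(-50 - 112))) = 26718*(-1/4487) - 35424/((-8*(-162))) = -26718/4487 - 35424/1296 = -26718/4487 - 35424*1/1296 = -26718/4487 - 82/3 = -448088/13461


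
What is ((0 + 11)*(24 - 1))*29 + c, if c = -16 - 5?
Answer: 7316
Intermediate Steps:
c = -21
((0 + 11)*(24 - 1))*29 + c = ((0 + 11)*(24 - 1))*29 - 21 = (11*23)*29 - 21 = 253*29 - 21 = 7337 - 21 = 7316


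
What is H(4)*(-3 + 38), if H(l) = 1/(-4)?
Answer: -35/4 ≈ -8.7500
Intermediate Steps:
H(l) = -¼
H(4)*(-3 + 38) = -(-3 + 38)/4 = -¼*35 = -35/4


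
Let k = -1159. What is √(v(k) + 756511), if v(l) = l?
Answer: 6*√20982 ≈ 869.11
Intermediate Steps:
√(v(k) + 756511) = √(-1159 + 756511) = √755352 = 6*√20982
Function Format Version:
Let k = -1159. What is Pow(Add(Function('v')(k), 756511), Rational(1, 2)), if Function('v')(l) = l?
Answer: Mul(6, Pow(20982, Rational(1, 2))) ≈ 869.11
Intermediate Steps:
Pow(Add(Function('v')(k), 756511), Rational(1, 2)) = Pow(Add(-1159, 756511), Rational(1, 2)) = Pow(755352, Rational(1, 2)) = Mul(6, Pow(20982, Rational(1, 2)))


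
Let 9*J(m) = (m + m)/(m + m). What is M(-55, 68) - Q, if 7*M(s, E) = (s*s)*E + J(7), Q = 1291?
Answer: 1769968/63 ≈ 28095.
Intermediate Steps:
J(m) = ⅑ (J(m) = ((m + m)/(m + m))/9 = ((2*m)/((2*m)))/9 = ((2*m)*(1/(2*m)))/9 = (⅑)*1 = ⅑)
M(s, E) = 1/63 + E*s²/7 (M(s, E) = ((s*s)*E + ⅑)/7 = (s²*E + ⅑)/7 = (E*s² + ⅑)/7 = (⅑ + E*s²)/7 = 1/63 + E*s²/7)
M(-55, 68) - Q = (1/63 + (⅐)*68*(-55)²) - 1*1291 = (1/63 + (⅐)*68*3025) - 1291 = (1/63 + 205700/7) - 1291 = 1851301/63 - 1291 = 1769968/63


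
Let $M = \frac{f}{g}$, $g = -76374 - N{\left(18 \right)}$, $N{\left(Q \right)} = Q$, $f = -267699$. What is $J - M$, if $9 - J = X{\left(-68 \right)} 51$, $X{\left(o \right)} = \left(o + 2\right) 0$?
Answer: $\frac{139943}{25464} \approx 5.4957$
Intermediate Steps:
$X{\left(o \right)} = 0$ ($X{\left(o \right)} = \left(2 + o\right) 0 = 0$)
$g = -76392$ ($g = -76374 - 18 = -76392$)
$J = 9$ ($J = 9 - 0 \cdot 51 = 9 - 0 = 9 + 0 = 9$)
$M = \frac{89233}{25464}$ ($M = - \frac{267699}{-76392} = \left(-267699\right) \left(- \frac{1}{76392}\right) = \frac{89233}{25464} \approx 3.5043$)
$J - M = 9 - \frac{89233}{25464} = \frac{139943}{25464}$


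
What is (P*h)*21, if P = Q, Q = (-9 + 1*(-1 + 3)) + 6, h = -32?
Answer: 672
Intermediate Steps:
Q = -1 (Q = (-9 + 1*2) + 6 = (-9 + 2) + 6 = -7 + 6 = -1)
P = -1
(P*h)*21 = -1*(-32)*21 = 32*21 = 672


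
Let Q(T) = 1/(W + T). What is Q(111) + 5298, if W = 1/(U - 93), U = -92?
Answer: 108789317/20534 ≈ 5298.0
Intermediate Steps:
W = -1/185 (W = 1/(-92 - 93) = 1/(-185) = -1/185 ≈ -0.0054054)
Q(T) = 1/(-1/185 + T)
Q(111) + 5298 = 185/(-1 + 185*111) + 5298 = 185/(-1 + 20535) + 5298 = 185/20534 + 5298 = 108789317/20534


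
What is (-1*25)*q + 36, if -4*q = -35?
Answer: -731/4 ≈ -182.75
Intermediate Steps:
q = 35/4 (q = -¼*(-35) = 35/4 ≈ 8.7500)
(-1*25)*q + 36 = -1*25*(35/4) + 36 = -25*35/4 + 36 = -875/4 + 36 = -731/4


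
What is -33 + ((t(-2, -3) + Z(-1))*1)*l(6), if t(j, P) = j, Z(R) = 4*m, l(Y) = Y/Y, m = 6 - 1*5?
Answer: -31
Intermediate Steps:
m = 1 (m = 6 - 5 = 1)
l(Y) = 1
Z(R) = 4 (Z(R) = 4*1 = 4)
-33 + ((t(-2, -3) + Z(-1))*1)*l(6) = -33 + ((-2 + 4)*1)*1 = -33 + (2*1)*1 = -33 + 2*1 = -33 + 2 = -31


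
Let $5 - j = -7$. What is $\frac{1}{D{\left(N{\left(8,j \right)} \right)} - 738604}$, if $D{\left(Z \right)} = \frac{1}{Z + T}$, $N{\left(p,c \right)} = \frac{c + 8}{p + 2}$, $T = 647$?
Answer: $- \frac{649}{479353995} \approx -1.3539 \cdot 10^{-6}$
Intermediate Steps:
$j = 12$ ($j = 5 - -7 = 5 + 7 = 12$)
$N{\left(p,c \right)} = \frac{8 + c}{2 + p}$
$D{\left(Z \right)} = \frac{1}{647 + Z}$ ($D{\left(Z \right)} = \frac{1}{Z + 647} = \frac{1}{647 + Z}$)
$\frac{1}{D{\left(N{\left(8,j \right)} \right)} - 738604} = \frac{1}{\frac{1}{647 + \frac{8 + 12}{2 + 8}} - 738604} = \frac{1}{\frac{1}{647 + \frac{1}{10} \cdot 20} - 738604} = \frac{1}{\frac{1}{647 + 2} - 738604} = \frac{1}{\frac{1}{649} - 738604} = \frac{1}{- \frac{479353995}{649}} = - \frac{649}{479353995}$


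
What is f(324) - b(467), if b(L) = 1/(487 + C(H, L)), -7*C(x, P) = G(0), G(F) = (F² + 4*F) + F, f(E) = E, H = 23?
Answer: 157787/487 ≈ 324.00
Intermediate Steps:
G(F) = F² + 5*F
C(x, P) = 0 (C(x, P) = -0*(5 + 0) = -0*5 = -⅐*0 = 0)
b(L) = 1/487 (b(L) = 1/(487 + 0) = 1/487)
f(324) - b(467) = 324 - 1*1/487 = 324 - 1/487 = 157787/487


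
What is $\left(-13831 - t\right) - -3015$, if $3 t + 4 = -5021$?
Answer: $-9141$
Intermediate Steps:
$t = -1675$ ($t = - \frac{4}{3} + \frac{1}{3} \left(-5021\right) = - \frac{4}{3} - \frac{5021}{3} = -1675$)
$\left(-13831 - t\right) - -3015 = \left(-13831 - -1675\right) - -3015 = \left(-13831 + 1675\right) + 3015 = -12156 + 3015 = -9141$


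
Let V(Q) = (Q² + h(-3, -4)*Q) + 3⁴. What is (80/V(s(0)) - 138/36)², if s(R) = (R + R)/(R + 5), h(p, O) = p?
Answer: 212521/26244 ≈ 8.0979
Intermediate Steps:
s(R) = 2*R/(5 + R) (s(R) = (2*R)/(5 + R) = 2*R/(5 + R))
V(Q) = 81 + Q² - 3*Q (V(Q) = (Q² - 3*Q) + 3⁴ = (Q² - 3*Q) + 81 = 81 + Q² - 3*Q)
(80/V(s(0)) - 138/36)² = (80/(81 + (2*0/(5 + 0))² - 6*0/(5 + 0)) - 138/36)² = (80/(81 + (2*0/5)² - 6*0/5) - 138*1/36)² = (80/(81 + (2*0*(⅕))² - 6*0/5) - 23/6)² = (80/(81 + 0² - 3*0) - 23/6)² = (80/(81 + 0 + 0) - 23/6)² = (80/81 - 23/6)² = (-461/162)² = 212521/26244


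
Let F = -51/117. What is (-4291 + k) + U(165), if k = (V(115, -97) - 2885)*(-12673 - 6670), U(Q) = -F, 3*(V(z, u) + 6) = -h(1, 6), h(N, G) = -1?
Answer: 726828372/13 ≈ 5.5910e+7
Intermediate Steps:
V(z, u) = -17/3 (V(z, u) = -6 + (-1*(-1))/3 = -6 + (⅓)*1 = -6 + ⅓ = -17/3)
F = -17/39 (F = -51*1/117 = -17/39 ≈ -0.43590)
U(Q) = 17/39 (U(Q) = -1*(-17/39) = 17/39)
k = 167742496/3 (k = (-17/3 - 2885)*(-12673 - 6670) = -8672/3*(-19343) = 167742496/3 ≈ 5.5914e+7)
(-4291 + k) + U(165) = (-4291 + 167742496/3) + 17/39 = 167729623/3 + 17/39 = 726828372/13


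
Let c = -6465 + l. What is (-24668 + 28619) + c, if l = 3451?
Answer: 937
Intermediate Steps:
c = -3014 (c = -6465 + 3451 = -3014)
(-24668 + 28619) + c = (-24668 + 28619) - 3014 = 3951 - 3014 = 937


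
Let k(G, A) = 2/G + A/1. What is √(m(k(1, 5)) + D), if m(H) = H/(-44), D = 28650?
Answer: √13866523/22 ≈ 169.26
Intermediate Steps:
k(G, A) = A + 2/G (k(G, A) = 2/G + A*1 = 2/G + A = A + 2/G)
m(H) = -H/44 (m(H) = H*(-1/44) = -H/44)
√(m(k(1, 5)) + D) = √(-(5 + 2/1)/44 + 28650) = √(-(5 + 2*1)/44 + 28650) = √(-(5 + 2)/44 + 28650) = √(-1/44*7 + 28650) = √(-7/44 + 28650) = √(1260593/44) = √13866523/22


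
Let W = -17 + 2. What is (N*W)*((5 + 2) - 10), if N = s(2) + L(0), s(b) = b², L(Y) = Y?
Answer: 180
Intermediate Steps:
N = 4 (N = 2² + 0 = 4 + 0 = 4)
W = -15
(N*W)*((5 + 2) - 10) = (4*(-15))*((5 + 2) - 10) = -60*(7 - 10) = -60*(-3) = 180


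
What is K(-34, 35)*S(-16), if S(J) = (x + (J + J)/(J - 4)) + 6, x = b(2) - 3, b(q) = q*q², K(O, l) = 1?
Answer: 63/5 ≈ 12.600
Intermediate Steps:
b(q) = q³
x = 5 (x = 2³ - 3 = 8 - 3 = 5)
S(J) = 11 + 2*J/(-4 + J) (S(J) = (5 + (J + J)/(J - 4)) + 6 = (5 + (2*J)/(-4 + J)) + 6 = (5 + 2*J/(-4 + J)) + 6 = 11 + 2*J/(-4 + J))
K(-34, 35)*S(-16) = 1*((-44 + 13*(-16))/(-4 - 16)) = 1*((-44 - 208)/(-20)) = 1*(-1/20*(-252)) = 1*(63/5) = 63/5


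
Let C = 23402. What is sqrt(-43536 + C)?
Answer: I*sqrt(20134) ≈ 141.89*I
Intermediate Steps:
sqrt(-43536 + C) = sqrt(-43536 + 23402) = sqrt(-20134) = I*sqrt(20134)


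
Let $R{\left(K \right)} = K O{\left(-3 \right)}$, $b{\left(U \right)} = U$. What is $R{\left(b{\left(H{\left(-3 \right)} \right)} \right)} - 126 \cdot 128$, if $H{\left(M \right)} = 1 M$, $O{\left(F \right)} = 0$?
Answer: $-16128$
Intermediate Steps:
$H{\left(M \right)} = M$
$R{\left(K \right)} = 0$ ($R{\left(K \right)} = K 0 = 0$)
$R{\left(b{\left(H{\left(-3 \right)} \right)} \right)} - 126 \cdot 128 = 0 - 126 \cdot 128 = 0 - 16128 = -16128$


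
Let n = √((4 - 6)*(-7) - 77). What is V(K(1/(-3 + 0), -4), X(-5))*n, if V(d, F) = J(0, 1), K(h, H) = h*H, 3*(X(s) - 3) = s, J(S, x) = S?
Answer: 0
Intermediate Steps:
X(s) = 3 + s/3
K(h, H) = H*h
n = 3*I*√7 (n = √(-2*(-7) - 77) = √(14 - 77) = √(-63) = 3*I*√7 ≈ 7.9373*I)
V(d, F) = 0
V(K(1/(-3 + 0), -4), X(-5))*n = 0*(3*I*√7) = 0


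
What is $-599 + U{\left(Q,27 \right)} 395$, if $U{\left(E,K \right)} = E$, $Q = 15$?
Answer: $5326$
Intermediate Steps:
$-599 + U{\left(Q,27 \right)} 395 = -599 + 15 \cdot 395 = -599 + 5925 = 5326$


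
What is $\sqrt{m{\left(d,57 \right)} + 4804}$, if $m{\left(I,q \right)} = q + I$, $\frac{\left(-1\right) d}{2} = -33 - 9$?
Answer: $\sqrt{4945} \approx 70.321$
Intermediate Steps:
$d = 84$ ($d = - 2 \left(-33 - 9\right) = \left(-2\right) \left(-42\right) = 84$)
$m{\left(I,q \right)} = I + q$
$\sqrt{m{\left(d,57 \right)} + 4804} = \sqrt{\left(84 + 57\right) + 4804} = \sqrt{141 + 4804} = \sqrt{4945}$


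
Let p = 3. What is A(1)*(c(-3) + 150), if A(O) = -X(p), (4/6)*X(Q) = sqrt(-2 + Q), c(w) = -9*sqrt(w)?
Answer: -225 + 27*I*sqrt(3)/2 ≈ -225.0 + 23.383*I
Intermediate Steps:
X(Q) = 3*sqrt(-2 + Q)/2
A(O) = -3/2 (A(O) = -3*sqrt(-2 + 3)/2 = -3*sqrt(1)/2 = -3/2)
A(1)*(c(-3) + 150) = -3*(-9*I*sqrt(3) + 150)/2 = -3*(150 - 9*I*sqrt(3))/2 = -225 + 27*I*sqrt(3)/2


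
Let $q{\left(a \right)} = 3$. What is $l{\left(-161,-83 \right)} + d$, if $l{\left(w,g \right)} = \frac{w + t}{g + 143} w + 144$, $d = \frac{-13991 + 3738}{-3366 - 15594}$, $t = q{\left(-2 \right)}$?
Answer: $\frac{3592967}{6320} \approx 568.51$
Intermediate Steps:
$t = 3$
$d = \frac{10253}{18960}$ ($d = - \frac{10253}{-18960} = \left(-10253\right) \left(- \frac{1}{18960}\right) = \frac{10253}{18960} \approx 0.54077$)
$l{\left(w,g \right)} = 144 + \frac{w \left(3 + w\right)}{143 + g}$ ($l{\left(w,g \right)} = \frac{w + 3}{g + 143} w + 144 = \frac{3 + w}{143 + g} w + 144 = \frac{w \left(3 + w\right)}{143 + g} + 144 = 144 + \frac{w \left(3 + w\right)}{143 + g}$)
$l{\left(-161,-83 \right)} + d = \frac{20592 + \left(-161\right)^{2} + 3 \left(-161\right) + 144 \left(-83\right)}{143 - 83} + \frac{10253}{18960} = \frac{20592 + 25921 - 483 - 11952}{60} + \frac{10253}{18960} = \frac{1}{60} \cdot 34078 + \frac{10253}{18960} = \frac{17039}{30} + \frac{10253}{18960} = \frac{3592967}{6320}$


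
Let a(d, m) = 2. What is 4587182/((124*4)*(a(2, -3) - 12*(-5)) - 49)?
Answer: 4587182/30703 ≈ 149.41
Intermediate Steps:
4587182/((124*4)*(a(2, -3) - 12*(-5)) - 49) = 4587182/((124*4)*(2 - 12*(-5)) - 49) = 4587182/(496*(2 + 60) - 49) = 4587182/(496*62 - 49) = 4587182/(30752 - 49) = 4587182/30703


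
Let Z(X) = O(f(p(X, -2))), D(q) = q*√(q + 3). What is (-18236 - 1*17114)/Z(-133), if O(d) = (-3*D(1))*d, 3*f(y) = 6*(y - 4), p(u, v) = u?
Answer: -17675/822 ≈ -21.502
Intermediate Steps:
f(y) = -8 + 2*y (f(y) = (6*(y - 4))/3 = (6*(-4 + y))/3 = (-24 + 6*y)/3 = -8 + 2*y)
D(q) = q*√(3 + q)
O(d) = -6*d (O(d) = (-3*√(3 + 1))*d = (-3*√4)*d = (-3*2)*d = -6*d)
Z(X) = 48 - 12*X (Z(X) = -6*(-8 + 2*X) = 48 - 12*X)
(-18236 - 1*17114)/Z(-133) = (-18236 - 1*17114)/(48 - 12*(-133)) = (-18236 - 17114)/(48 + 1596) = -35350/1644 = -35350*1/1644 = -17675/822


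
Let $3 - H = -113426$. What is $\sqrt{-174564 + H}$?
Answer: $i \sqrt{61135} \approx 247.25 i$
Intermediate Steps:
$H = 113429$ ($H = 3 - -113426 = 3 + 113426 = 113429$)
$\sqrt{-174564 + H} = \sqrt{-174564 + 113429} = \sqrt{-61135} = i \sqrt{61135}$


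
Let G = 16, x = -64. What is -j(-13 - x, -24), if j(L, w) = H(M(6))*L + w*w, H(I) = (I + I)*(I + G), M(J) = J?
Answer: -14040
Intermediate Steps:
H(I) = 2*I*(16 + I) (H(I) = (I + I)*(I + 16) = (2*I)*(16 + I) = 2*I*(16 + I))
j(L, w) = w**2 + 264*L (j(L, w) = (2*6*(16 + 6))*L + w*w = (2*6*22)*L + w**2 = 264*L + w**2 = w**2 + 264*L)
-j(-13 - x, -24) = -((-24)**2 + 264*(-13 - 1*(-64))) = -(576 + 264*(-13 + 64)) = -(576 + 264*51) = -(576 + 13464) = -1*14040 = -14040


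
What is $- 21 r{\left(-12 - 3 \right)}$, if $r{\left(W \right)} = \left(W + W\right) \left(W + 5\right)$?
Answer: $-6300$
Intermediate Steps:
$r{\left(W \right)} = 2 W \left(5 + W\right)$
$- 21 r{\left(-12 - 3 \right)} = - 21 \cdot 2 \left(-12 - 3\right) \left(5 - 15\right) = - 21 \cdot 2 \left(-15\right) \left(5 - 15\right) = - 21 \cdot 2 \left(-15\right) \left(-10\right) = \left(-21\right) 300 = -6300$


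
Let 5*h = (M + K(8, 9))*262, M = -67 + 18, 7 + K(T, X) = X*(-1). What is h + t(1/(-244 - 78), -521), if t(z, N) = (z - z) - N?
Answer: -2885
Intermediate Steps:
K(T, X) = -7 - X (K(T, X) = -7 + X*(-1) = -7 - X)
M = -49
h = -3406 (h = ((-49 + (-7 - 1*9))*262)/5 = ((-49 + (-7 - 9))*262)/5 = ((-49 - 16)*262)/5 = (-65*262)/5 = (⅕)*(-17030) = -3406)
t(z, N) = -N (t(z, N) = 0 - N = -N)
h + t(1/(-244 - 78), -521) = -3406 - 1*(-521) = -3406 + 521 = -2885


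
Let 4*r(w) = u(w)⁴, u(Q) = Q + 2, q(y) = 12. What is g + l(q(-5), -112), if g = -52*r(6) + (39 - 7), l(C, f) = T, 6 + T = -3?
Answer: -53225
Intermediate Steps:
T = -9 (T = -6 - 3 = -9)
u(Q) = 2 + Q
l(C, f) = -9
r(w) = (2 + w)⁴/4
g = -53216 (g = -13*(2 + 6)⁴ + (39 - 7) = -13*8⁴ + 32 = -13*4096 + 32 = -52*1024 + 32 = -53248 + 32 = -53216)
g + l(q(-5), -112) = -53216 - 9 = -53225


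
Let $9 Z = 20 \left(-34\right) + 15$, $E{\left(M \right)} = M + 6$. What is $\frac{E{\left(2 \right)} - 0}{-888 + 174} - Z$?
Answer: $\frac{79123}{1071} \approx 73.878$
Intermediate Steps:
$E{\left(M \right)} = 6 + M$
$Z = - \frac{665}{9}$ ($Z = \frac{20 \left(-34\right) + 15}{9} = \frac{-680 + 15}{9} = \frac{1}{9} \left(-665\right) = - \frac{665}{9} \approx -73.889$)
$\frac{E{\left(2 \right)} - 0}{-888 + 174} - Z = \frac{\left(6 + 2\right) - 0}{-888 + 174} - - \frac{665}{9} = \frac{8 + 0}{-714} + \frac{665}{9} = \left(- \frac{1}{714}\right) 8 + \frac{665}{9} = - \frac{4}{357} + \frac{665}{9} = \frac{79123}{1071}$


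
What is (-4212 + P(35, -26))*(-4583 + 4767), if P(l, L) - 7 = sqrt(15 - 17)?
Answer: -773720 + 184*I*sqrt(2) ≈ -7.7372e+5 + 260.22*I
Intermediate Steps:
P(l, L) = 7 + I*sqrt(2) (P(l, L) = 7 + sqrt(15 - 17) = 7 + sqrt(-2) = 7 + I*sqrt(2))
(-4212 + P(35, -26))*(-4583 + 4767) = (-4212 + (7 + I*sqrt(2)))*(-4583 + 4767) = (-4205 + I*sqrt(2))*184 = -773720 + 184*I*sqrt(2)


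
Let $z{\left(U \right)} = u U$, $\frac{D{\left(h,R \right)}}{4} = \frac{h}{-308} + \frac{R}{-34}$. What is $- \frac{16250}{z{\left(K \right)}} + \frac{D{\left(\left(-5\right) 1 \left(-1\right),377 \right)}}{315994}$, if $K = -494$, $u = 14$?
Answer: $\frac{9232397329}{3929543387} \approx 2.3495$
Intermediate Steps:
$D{\left(h,R \right)} = - \frac{2 R}{17} - \frac{h}{77}$ ($D{\left(h,R \right)} = 4 \left(\frac{h}{-308} + \frac{R}{-34}\right) = 4 \left(h \left(- \frac{1}{308}\right) + R \left(- \frac{1}{34}\right)\right) = 4 \left(- \frac{h}{308} - \frac{R}{34}\right) = 4 \left(- \frac{R}{34} - \frac{h}{308}\right) = - \frac{2 R}{17} - \frac{h}{77}$)
$z{\left(U \right)} = 14 U$
$- \frac{16250}{z{\left(K \right)}} + \frac{D{\left(\left(-5\right) 1 \left(-1\right),377 \right)}}{315994} = - \frac{16250}{14 \left(-494\right)} + \frac{\left(- \frac{2}{17}\right) 377 - \frac{\left(-5\right) 1 \left(-1\right)}{77}}{315994} = - \frac{16250}{-6916} + \left(- \frac{754}{17} - \frac{\left(-5\right) \left(-1\right)}{77}\right) \frac{1}{315994} = \left(-16250\right) \left(- \frac{1}{6916}\right) + \left(- \frac{754}{17} - \frac{5}{77}\right) \frac{1}{315994} = \frac{625}{266} + \left(- \frac{754}{17} - \frac{5}{77}\right) \frac{1}{315994} = \frac{625}{266} - \frac{58143}{413636146} = \frac{9232397329}{3929543387}$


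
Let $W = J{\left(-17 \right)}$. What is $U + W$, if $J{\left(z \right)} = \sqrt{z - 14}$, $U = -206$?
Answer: $-206 + i \sqrt{31} \approx -206.0 + 5.5678 i$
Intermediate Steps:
$J{\left(z \right)} = \sqrt{-14 + z}$
$W = i \sqrt{31}$ ($W = \sqrt{-14 - 17} = \sqrt{-31} = i \sqrt{31} \approx 5.5678 i$)
$U + W = -206 + i \sqrt{31}$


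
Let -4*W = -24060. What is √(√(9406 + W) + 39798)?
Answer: √(39798 + √15421) ≈ 199.81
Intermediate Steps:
W = 6015 (W = -¼*(-24060) = 6015)
√(√(9406 + W) + 39798) = √(√(9406 + 6015) + 39798) = √(√15421 + 39798) = √(39798 + √15421)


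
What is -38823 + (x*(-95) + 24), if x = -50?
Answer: -34049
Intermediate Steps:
-38823 + (x*(-95) + 24) = -38823 + (-50*(-95) + 24) = -38823 + (4750 + 24) = -38823 + 4774 = -34049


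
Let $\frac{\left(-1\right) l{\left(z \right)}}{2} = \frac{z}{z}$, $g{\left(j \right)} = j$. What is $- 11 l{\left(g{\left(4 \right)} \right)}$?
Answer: $22$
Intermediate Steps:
$l{\left(z \right)} = -2$ ($l{\left(z \right)} = - 2 \frac{z}{z} = \left(-2\right) 1 = -2$)
$- 11 l{\left(g{\left(4 \right)} \right)} = \left(-11\right) \left(-2\right) = 22$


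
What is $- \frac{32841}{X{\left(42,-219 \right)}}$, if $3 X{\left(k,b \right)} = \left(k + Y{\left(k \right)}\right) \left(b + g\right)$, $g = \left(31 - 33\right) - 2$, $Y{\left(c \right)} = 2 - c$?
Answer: $\frac{98523}{446} \approx 220.9$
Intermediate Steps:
$g = -4$ ($g = -2 - 2 = -4$)
$X{\left(k,b \right)} = - \frac{8}{3} + \frac{2 b}{3}$ ($X{\left(k,b \right)} = \frac{\left(k - \left(-2 + k\right)\right) \left(b - 4\right)}{3} = \frac{2 \left(-4 + b\right)}{3} = \frac{-8 + 2 b}{3} = - \frac{8}{3} + \frac{2 b}{3}$)
$- \frac{32841}{X{\left(42,-219 \right)}} = - \frac{32841}{- \frac{8}{3} + \frac{2}{3} \left(-219\right)} = - \frac{32841}{- \frac{8}{3} - 146} = - \frac{32841}{- \frac{446}{3}} = \left(-32841\right) \left(- \frac{3}{446}\right) = \frac{98523}{446}$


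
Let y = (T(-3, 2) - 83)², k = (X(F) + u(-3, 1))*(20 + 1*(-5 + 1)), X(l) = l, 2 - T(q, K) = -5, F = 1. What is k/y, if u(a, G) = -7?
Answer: -6/361 ≈ -0.016620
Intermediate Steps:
T(q, K) = 7 (T(q, K) = 2 - 1*(-5) = 2 + 5 = 7)
k = -96 (k = (1 - 7)*(20 + 1*(-5 + 1)) = -6*(20 + 1*(-4)) = -6*(20 - 4) = -6*16 = -96)
y = 5776 (y = (7 - 83)² = (-76)² = 5776)
k/y = -96/5776 = -96*1/5776 = -6/361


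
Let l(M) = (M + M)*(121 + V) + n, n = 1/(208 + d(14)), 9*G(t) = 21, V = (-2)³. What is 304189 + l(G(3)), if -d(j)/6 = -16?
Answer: 277901299/912 ≈ 3.0472e+5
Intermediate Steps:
V = -8
d(j) = 96 (d(j) = -6*(-16) = 96)
G(t) = 7/3 (G(t) = (⅑)*21 = 7/3)
n = 1/304 (n = 1/(208 + 96) = 1/304 ≈ 0.0032895)
l(M) = 1/304 + 226*M (l(M) = (M + M)*(121 - 8) + 1/304 = (2*M)*113 + 1/304 = 226*M + 1/304 = 1/304 + 226*M)
304189 + l(G(3)) = 304189 + (1/304 + 226*(7/3)) = 304189 + (1/304 + 1582/3) = 304189 + 480931/912 = 277901299/912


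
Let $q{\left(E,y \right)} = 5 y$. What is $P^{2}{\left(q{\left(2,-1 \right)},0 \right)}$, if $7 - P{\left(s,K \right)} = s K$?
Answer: $49$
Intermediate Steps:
$P{\left(s,K \right)} = 7 - K s$ ($P{\left(s,K \right)} = 7 - s K = 7 - K s$)
$P^{2}{\left(q{\left(2,-1 \right)},0 \right)} = \left(7 - 0 \cdot 5 \left(-1\right)\right)^{2} = \left(7 - 0 \left(-5\right)\right)^{2} = \left(7 + 0\right)^{2} = 7^{2} = 49$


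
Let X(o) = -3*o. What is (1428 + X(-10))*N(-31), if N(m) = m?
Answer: -45198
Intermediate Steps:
(1428 + X(-10))*N(-31) = (1428 - 3*(-10))*(-31) = (1428 + 30)*(-31) = 1458*(-31) = -45198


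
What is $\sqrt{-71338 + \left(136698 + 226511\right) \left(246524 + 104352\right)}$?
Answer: $\sqrt{127441249746} \approx 3.5699 \cdot 10^{5}$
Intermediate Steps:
$\sqrt{-71338 + \left(136698 + 226511\right) \left(246524 + 104352\right)} = \sqrt{-71338 + 363209 \cdot 350876} = \sqrt{-71338 + 127441321084} = \sqrt{127441249746}$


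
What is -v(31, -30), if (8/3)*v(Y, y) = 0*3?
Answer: 0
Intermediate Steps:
v(Y, y) = 0 (v(Y, y) = 3*(0*3)/8 = (3/8)*0 = 0)
-v(31, -30) = -1*0 = 0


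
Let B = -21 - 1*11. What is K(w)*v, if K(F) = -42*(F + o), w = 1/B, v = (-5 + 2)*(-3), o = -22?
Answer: 133245/16 ≈ 8327.8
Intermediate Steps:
v = 9 (v = -3*(-3) = 9)
B = -32 (B = -21 - 11 = -32)
w = -1/32 (w = 1/(-32) = -1/32 ≈ -0.031250)
K(F) = 924 - 42*F (K(F) = -42*(F - 22) = -42*(-22 + F) = 924 - 42*F)
K(w)*v = (924 - 42*(-1/32))*9 = (924 + 21/16)*9 = (14805/16)*9 = 133245/16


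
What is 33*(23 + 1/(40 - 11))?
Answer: 22044/29 ≈ 760.14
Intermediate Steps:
33*(23 + 1/(40 - 11)) = 33*(23 + 1/29) = 33*(668/29) = 22044/29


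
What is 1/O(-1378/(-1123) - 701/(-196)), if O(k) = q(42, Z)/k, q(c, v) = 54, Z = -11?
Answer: 117479/1320648 ≈ 0.088956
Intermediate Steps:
O(k) = 54/k
1/O(-1378/(-1123) - 701/(-196)) = 1/(54/(-1378/(-1123) - 701/(-196))) = 1/(54/(-1378*(-1/1123) - 701*(-1/196))) = 1/(54/(1378/1123 + 701/196)) = 1/(54/(1057311/220108)) = 1/(54*(220108/1057311)) = 1/(1320648/117479) = 117479/1320648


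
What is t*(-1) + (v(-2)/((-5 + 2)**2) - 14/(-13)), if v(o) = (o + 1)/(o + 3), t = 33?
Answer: -3748/117 ≈ -32.034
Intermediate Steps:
v(o) = (1 + o)/(3 + o)
t*(-1) + (v(-2)/((-5 + 2)**2) - 14/(-13)) = 33*(-1) + (((1 - 2)/(3 - 2))/((-5 + 2)**2) - 14/(-13)) = -33 + ((-1/1)/((-3)**2) - 14*(-1/13)) = -33 + ((1*(-1))/9 + 14/13) = -33 + (-1*1/9 + 14/13) = -33 + (-1/9 + 14/13) = -33 + 113/117 = -3748/117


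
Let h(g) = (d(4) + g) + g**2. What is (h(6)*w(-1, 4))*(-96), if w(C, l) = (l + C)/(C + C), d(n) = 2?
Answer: 6336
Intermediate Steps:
w(C, l) = (C + l)/(2*C) (w(C, l) = (C + l)/((2*C)) = (C + l)*(1/(2*C)) = (C + l)/(2*C))
h(g) = 2 + g + g**2 (h(g) = (2 + g) + g**2 = 2 + g + g**2)
(h(6)*w(-1, 4))*(-96) = ((2 + 6 + 6**2)*((1/2)*(-1 + 4)/(-1)))*(-96) = ((2 + 6 + 36)*((1/2)*(-1)*3))*(-96) = (44*(-3/2))*(-96) = -66*(-96) = 6336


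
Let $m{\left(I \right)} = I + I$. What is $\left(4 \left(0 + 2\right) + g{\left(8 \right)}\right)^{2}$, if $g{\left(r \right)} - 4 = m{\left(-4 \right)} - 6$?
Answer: $4$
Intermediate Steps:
$m{\left(I \right)} = 2 I$
$g{\left(r \right)} = -10$ ($g{\left(r \right)} = 4 + \left(2 \left(-4\right) - 6\right) = 4 - 14 = -10$)
$\left(4 \left(0 + 2\right) + g{\left(8 \right)}\right)^{2} = \left(4 \left(0 + 2\right) - 10\right)^{2} = \left(4 \cdot 2 - 10\right)^{2} = \left(8 - 10\right)^{2} = \left(-2\right)^{2} = 4$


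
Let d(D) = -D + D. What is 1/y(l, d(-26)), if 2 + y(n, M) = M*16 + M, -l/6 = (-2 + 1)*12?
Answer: -½ ≈ -0.50000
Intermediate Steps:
l = 72 (l = -6*(-2 + 1)*12 = -(-6)*12 = -6*(-12) = 72)
d(D) = 0
y(n, M) = -2 + 17*M (y(n, M) = -2 + (M*16 + M) = -2 + (16*M + M) = -2 + 17*M)
1/y(l, d(-26)) = 1/(-2 + 17*0) = 1/(-2 + 0) = 1/(-2) = -½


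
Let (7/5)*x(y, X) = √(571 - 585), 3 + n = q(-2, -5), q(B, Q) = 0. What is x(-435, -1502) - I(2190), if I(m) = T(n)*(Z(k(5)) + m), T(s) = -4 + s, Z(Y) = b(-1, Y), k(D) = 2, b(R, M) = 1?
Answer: 15337 + 5*I*√14/7 ≈ 15337.0 + 2.6726*I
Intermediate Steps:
n = -3 (n = -3 + 0 = -3)
x(y, X) = 5*I*√14/7 (x(y, X) = 5*√(571 - 585)/7 = 5*√(-14)/7 = 5*(I*√14)/7 = 5*I*√14/7)
Z(Y) = 1
I(m) = -7 - 7*m (I(m) = (-4 - 3)*(1 + m) = -7*(1 + m) = -7 - 7*m)
x(-435, -1502) - I(2190) = 5*I*√14/7 - (-7 - 7*2190) = 5*I*√14/7 - (-7 - 15330) = 5*I*√14/7 - 1*(-15337) = 5*I*√14/7 + 15337 = 15337 + 5*I*√14/7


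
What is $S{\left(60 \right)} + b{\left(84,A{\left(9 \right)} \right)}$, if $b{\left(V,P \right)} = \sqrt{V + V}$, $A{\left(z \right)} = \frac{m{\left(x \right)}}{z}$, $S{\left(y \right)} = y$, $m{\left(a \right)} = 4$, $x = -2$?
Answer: $60 + 2 \sqrt{42} \approx 72.961$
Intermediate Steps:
$A{\left(z \right)} = \frac{4}{z}$
$b{\left(V,P \right)} = \sqrt{2} \sqrt{V}$ ($b{\left(V,P \right)} = \sqrt{2 V} = \sqrt{2} \sqrt{V}$)
$S{\left(60 \right)} + b{\left(84,A{\left(9 \right)} \right)} = 60 + \sqrt{2} \sqrt{84} = 60 + \sqrt{2} \cdot 2 \sqrt{21} = 60 + 2 \sqrt{42}$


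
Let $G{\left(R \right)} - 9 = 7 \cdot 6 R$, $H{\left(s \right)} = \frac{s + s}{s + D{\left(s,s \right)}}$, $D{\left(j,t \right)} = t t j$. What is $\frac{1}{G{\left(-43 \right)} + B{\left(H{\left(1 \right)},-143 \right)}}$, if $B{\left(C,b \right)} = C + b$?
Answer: $- \frac{1}{1939} \approx -0.00051573$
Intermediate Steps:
$D{\left(j,t \right)} = j t^{2}$ ($D{\left(j,t \right)} = t^{2} j = j t^{2}$)
$H{\left(s \right)} = \frac{2 s}{s + s^{3}}$ ($H{\left(s \right)} = \frac{s + s}{s + s s^{2}} = \frac{2 s}{s + s^{3}}$)
$G{\left(R \right)} = 9 + 42 R$ ($G{\left(R \right)} = 9 + 7 \cdot 6 R = 9 + 42 R$)
$\frac{1}{G{\left(-43 \right)} + B{\left(H{\left(1 \right)},-143 \right)}} = \frac{1}{\left(9 + 42 \left(-43\right)\right) - \left(143 - \frac{2}{1 + 1^{2}}\right)} = \frac{1}{\left(9 - 1806\right) - \left(143 - \frac{2}{1 + 1}\right)} = \frac{1}{-1797 - \left(143 - \frac{2}{2}\right)} = \frac{1}{-1797 + \left(2 \cdot \frac{1}{2} - 143\right)} = \frac{1}{-1797 + \left(1 - 143\right)} = \frac{1}{-1797 - 142} = \frac{1}{-1939} = - \frac{1}{1939}$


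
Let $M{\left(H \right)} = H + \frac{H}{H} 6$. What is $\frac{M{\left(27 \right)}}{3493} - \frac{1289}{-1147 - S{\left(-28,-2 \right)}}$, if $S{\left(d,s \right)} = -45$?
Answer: $\frac{4538843}{3849286} \approx 1.1791$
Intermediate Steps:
$M{\left(H \right)} = 6 + H$ ($M{\left(H \right)} = H + 1 \cdot 6 = H + 6 = 6 + H$)
$\frac{M{\left(27 \right)}}{3493} - \frac{1289}{-1147 - S{\left(-28,-2 \right)}} = \frac{6 + 27}{3493} - \frac{1289}{-1147 - -45} = 33 \cdot \frac{1}{3493} - \frac{1289}{-1147 + 45} = \frac{33}{3493} - \frac{1289}{-1102} = \frac{33}{3493} - - \frac{1289}{1102} = \frac{33}{3493} + \frac{1289}{1102} = \frac{4538843}{3849286}$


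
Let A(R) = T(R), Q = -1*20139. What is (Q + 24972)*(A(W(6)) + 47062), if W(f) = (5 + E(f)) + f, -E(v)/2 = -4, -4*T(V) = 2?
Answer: 454896459/2 ≈ 2.2745e+8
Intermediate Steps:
T(V) = -½ (T(V) = -¼*2 = -½)
E(v) = 8 (E(v) = -2*(-4) = 8)
Q = -20139
W(f) = 13 + f (W(f) = (5 + 8) + f = 13 + f)
A(R) = -½
(Q + 24972)*(A(W(6)) + 47062) = (-20139 + 24972)*(-½ + 47062) = 4833*(94123/2) = 454896459/2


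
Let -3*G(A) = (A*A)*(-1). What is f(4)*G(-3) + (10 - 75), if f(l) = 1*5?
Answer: -50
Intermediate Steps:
G(A) = A²/3 (G(A) = -A*A*(-1)/3 = -A²*(-1)/3 = -(-1)*A²/3 = A²/3)
f(l) = 5
f(4)*G(-3) + (10 - 75) = 5*((⅓)*(-3)²) + (10 - 75) = 5*((⅓)*9) - 65 = 5*3 - 65 = 15 - 65 = -50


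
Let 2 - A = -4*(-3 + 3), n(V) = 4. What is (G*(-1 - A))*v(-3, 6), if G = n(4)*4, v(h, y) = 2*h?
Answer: 288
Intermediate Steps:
A = 2 (A = 2 - (-4)*(-3 + 3) = 2 - (-4)*0 = 2 - 1*0 = 2 + 0 = 2)
G = 16 (G = 4*4 = 16)
(G*(-1 - A))*v(-3, 6) = (16*(-1 - 1*2))*(2*(-3)) = (16*(-1 - 2))*(-6) = (16*(-3))*(-6) = -48*(-6) = 288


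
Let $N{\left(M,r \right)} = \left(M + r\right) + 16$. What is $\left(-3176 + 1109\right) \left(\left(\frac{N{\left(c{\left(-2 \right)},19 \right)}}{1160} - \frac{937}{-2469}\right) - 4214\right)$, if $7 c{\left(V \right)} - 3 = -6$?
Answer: $\frac{29101722240799}{3341380} \approx 8.7095 \cdot 10^{6}$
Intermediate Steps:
$c{\left(V \right)} = - \frac{3}{7}$ ($c{\left(V \right)} = \frac{3}{7} + \frac{1}{7} \left(-6\right) = \frac{3}{7} - \frac{6}{7} = - \frac{3}{7}$)
$N{\left(M,r \right)} = 16 + M + r$
$\left(-3176 + 1109\right) \left(\left(\frac{N{\left(c{\left(-2 \right)},19 \right)}}{1160} - \frac{937}{-2469}\right) - 4214\right) = \left(-3176 + 1109\right) \left(\left(\frac{16 - \frac{3}{7} + 19}{1160} - \frac{937}{-2469}\right) - 4214\right) = - 2067 \left(\left(\frac{242}{7} \cdot \frac{1}{1160} - - \frac{937}{2469}\right) - 4214\right) = - 2067 \left(\left(\frac{121}{4060} + \frac{937}{2469}\right) - 4214\right) = - 2067 \left(\frac{4102969}{10024140} - 4214\right) = \left(-2067\right) \left(- \frac{42237622991}{10024140}\right) = \frac{29101722240799}{3341380}$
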